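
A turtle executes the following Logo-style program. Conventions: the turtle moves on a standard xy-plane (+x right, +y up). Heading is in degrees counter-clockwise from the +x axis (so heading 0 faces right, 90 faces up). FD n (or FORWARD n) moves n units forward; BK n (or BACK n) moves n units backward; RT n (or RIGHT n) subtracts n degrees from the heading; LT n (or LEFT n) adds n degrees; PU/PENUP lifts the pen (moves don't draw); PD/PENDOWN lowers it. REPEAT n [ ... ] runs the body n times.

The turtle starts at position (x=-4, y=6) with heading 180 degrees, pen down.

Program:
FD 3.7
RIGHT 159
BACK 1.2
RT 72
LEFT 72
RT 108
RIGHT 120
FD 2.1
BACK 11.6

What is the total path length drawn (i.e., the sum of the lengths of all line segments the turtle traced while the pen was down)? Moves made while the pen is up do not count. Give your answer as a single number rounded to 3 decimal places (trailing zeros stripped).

Executing turtle program step by step:
Start: pos=(-4,6), heading=180, pen down
FD 3.7: (-4,6) -> (-7.7,6) [heading=180, draw]
RT 159: heading 180 -> 21
BK 1.2: (-7.7,6) -> (-8.82,5.57) [heading=21, draw]
RT 72: heading 21 -> 309
LT 72: heading 309 -> 21
RT 108: heading 21 -> 273
RT 120: heading 273 -> 153
FD 2.1: (-8.82,5.57) -> (-10.691,6.523) [heading=153, draw]
BK 11.6: (-10.691,6.523) -> (-0.356,1.257) [heading=153, draw]
Final: pos=(-0.356,1.257), heading=153, 4 segment(s) drawn

Segment lengths:
  seg 1: (-4,6) -> (-7.7,6), length = 3.7
  seg 2: (-7.7,6) -> (-8.82,5.57), length = 1.2
  seg 3: (-8.82,5.57) -> (-10.691,6.523), length = 2.1
  seg 4: (-10.691,6.523) -> (-0.356,1.257), length = 11.6
Total = 18.6

Answer: 18.6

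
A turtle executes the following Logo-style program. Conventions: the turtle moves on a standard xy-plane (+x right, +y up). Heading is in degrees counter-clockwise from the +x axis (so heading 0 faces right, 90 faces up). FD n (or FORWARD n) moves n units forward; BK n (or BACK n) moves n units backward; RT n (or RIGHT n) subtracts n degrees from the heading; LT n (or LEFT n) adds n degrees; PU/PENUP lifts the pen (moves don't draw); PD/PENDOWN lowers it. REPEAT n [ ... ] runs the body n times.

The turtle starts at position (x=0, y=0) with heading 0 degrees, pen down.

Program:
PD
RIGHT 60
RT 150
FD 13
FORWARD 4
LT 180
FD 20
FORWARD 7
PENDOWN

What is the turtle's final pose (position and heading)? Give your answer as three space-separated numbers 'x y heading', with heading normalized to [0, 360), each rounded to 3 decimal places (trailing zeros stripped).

Executing turtle program step by step:
Start: pos=(0,0), heading=0, pen down
PD: pen down
RT 60: heading 0 -> 300
RT 150: heading 300 -> 150
FD 13: (0,0) -> (-11.258,6.5) [heading=150, draw]
FD 4: (-11.258,6.5) -> (-14.722,8.5) [heading=150, draw]
LT 180: heading 150 -> 330
FD 20: (-14.722,8.5) -> (2.598,-1.5) [heading=330, draw]
FD 7: (2.598,-1.5) -> (8.66,-5) [heading=330, draw]
PD: pen down
Final: pos=(8.66,-5), heading=330, 4 segment(s) drawn

Answer: 8.66 -5 330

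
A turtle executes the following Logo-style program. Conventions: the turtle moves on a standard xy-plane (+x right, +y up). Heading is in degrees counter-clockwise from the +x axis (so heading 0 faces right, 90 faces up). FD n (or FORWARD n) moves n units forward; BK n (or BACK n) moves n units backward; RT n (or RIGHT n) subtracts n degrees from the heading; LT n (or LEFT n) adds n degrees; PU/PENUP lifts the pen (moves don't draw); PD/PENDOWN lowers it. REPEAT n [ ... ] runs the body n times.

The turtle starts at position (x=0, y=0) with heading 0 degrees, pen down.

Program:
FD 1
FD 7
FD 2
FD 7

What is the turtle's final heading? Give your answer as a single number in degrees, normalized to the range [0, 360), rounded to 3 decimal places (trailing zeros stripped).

Executing turtle program step by step:
Start: pos=(0,0), heading=0, pen down
FD 1: (0,0) -> (1,0) [heading=0, draw]
FD 7: (1,0) -> (8,0) [heading=0, draw]
FD 2: (8,0) -> (10,0) [heading=0, draw]
FD 7: (10,0) -> (17,0) [heading=0, draw]
Final: pos=(17,0), heading=0, 4 segment(s) drawn

Answer: 0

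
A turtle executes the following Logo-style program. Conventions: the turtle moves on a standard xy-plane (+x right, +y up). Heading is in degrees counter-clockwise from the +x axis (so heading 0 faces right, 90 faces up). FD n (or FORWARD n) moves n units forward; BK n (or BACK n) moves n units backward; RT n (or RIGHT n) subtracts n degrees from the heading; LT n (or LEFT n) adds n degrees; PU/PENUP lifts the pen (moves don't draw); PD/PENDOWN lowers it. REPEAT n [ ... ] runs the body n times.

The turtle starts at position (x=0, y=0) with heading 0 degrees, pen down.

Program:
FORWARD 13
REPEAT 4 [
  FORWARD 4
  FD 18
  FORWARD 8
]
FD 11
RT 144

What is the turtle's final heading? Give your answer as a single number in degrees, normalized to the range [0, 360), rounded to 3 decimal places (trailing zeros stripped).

Answer: 216

Derivation:
Executing turtle program step by step:
Start: pos=(0,0), heading=0, pen down
FD 13: (0,0) -> (13,0) [heading=0, draw]
REPEAT 4 [
  -- iteration 1/4 --
  FD 4: (13,0) -> (17,0) [heading=0, draw]
  FD 18: (17,0) -> (35,0) [heading=0, draw]
  FD 8: (35,0) -> (43,0) [heading=0, draw]
  -- iteration 2/4 --
  FD 4: (43,0) -> (47,0) [heading=0, draw]
  FD 18: (47,0) -> (65,0) [heading=0, draw]
  FD 8: (65,0) -> (73,0) [heading=0, draw]
  -- iteration 3/4 --
  FD 4: (73,0) -> (77,0) [heading=0, draw]
  FD 18: (77,0) -> (95,0) [heading=0, draw]
  FD 8: (95,0) -> (103,0) [heading=0, draw]
  -- iteration 4/4 --
  FD 4: (103,0) -> (107,0) [heading=0, draw]
  FD 18: (107,0) -> (125,0) [heading=0, draw]
  FD 8: (125,0) -> (133,0) [heading=0, draw]
]
FD 11: (133,0) -> (144,0) [heading=0, draw]
RT 144: heading 0 -> 216
Final: pos=(144,0), heading=216, 14 segment(s) drawn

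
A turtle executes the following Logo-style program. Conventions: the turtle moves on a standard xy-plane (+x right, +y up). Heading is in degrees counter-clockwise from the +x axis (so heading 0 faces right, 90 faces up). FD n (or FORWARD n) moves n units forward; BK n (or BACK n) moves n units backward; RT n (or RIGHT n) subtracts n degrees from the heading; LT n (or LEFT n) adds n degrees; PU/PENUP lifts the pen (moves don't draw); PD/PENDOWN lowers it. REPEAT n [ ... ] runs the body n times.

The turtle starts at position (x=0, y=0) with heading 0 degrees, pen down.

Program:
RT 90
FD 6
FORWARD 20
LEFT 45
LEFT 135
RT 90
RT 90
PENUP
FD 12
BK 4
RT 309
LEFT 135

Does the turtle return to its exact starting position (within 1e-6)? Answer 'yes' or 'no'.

Answer: no

Derivation:
Executing turtle program step by step:
Start: pos=(0,0), heading=0, pen down
RT 90: heading 0 -> 270
FD 6: (0,0) -> (0,-6) [heading=270, draw]
FD 20: (0,-6) -> (0,-26) [heading=270, draw]
LT 45: heading 270 -> 315
LT 135: heading 315 -> 90
RT 90: heading 90 -> 0
RT 90: heading 0 -> 270
PU: pen up
FD 12: (0,-26) -> (0,-38) [heading=270, move]
BK 4: (0,-38) -> (0,-34) [heading=270, move]
RT 309: heading 270 -> 321
LT 135: heading 321 -> 96
Final: pos=(0,-34), heading=96, 2 segment(s) drawn

Start position: (0, 0)
Final position: (0, -34)
Distance = 34; >= 1e-6 -> NOT closed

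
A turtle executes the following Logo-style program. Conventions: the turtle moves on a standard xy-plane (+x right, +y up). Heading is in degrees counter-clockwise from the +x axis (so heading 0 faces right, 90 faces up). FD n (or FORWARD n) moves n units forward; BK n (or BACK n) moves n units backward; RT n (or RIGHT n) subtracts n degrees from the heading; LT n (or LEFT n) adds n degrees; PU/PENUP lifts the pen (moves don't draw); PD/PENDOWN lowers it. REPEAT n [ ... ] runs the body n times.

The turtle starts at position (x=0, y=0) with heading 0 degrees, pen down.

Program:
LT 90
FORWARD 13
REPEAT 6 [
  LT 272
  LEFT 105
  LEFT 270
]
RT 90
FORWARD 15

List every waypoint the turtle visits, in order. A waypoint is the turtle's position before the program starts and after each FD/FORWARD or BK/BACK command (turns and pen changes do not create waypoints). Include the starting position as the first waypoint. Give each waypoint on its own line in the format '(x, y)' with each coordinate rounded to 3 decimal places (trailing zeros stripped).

Answer: (0, 0)
(0, 13)
(3.119, -1.672)

Derivation:
Executing turtle program step by step:
Start: pos=(0,0), heading=0, pen down
LT 90: heading 0 -> 90
FD 13: (0,0) -> (0,13) [heading=90, draw]
REPEAT 6 [
  -- iteration 1/6 --
  LT 272: heading 90 -> 2
  LT 105: heading 2 -> 107
  LT 270: heading 107 -> 17
  -- iteration 2/6 --
  LT 272: heading 17 -> 289
  LT 105: heading 289 -> 34
  LT 270: heading 34 -> 304
  -- iteration 3/6 --
  LT 272: heading 304 -> 216
  LT 105: heading 216 -> 321
  LT 270: heading 321 -> 231
  -- iteration 4/6 --
  LT 272: heading 231 -> 143
  LT 105: heading 143 -> 248
  LT 270: heading 248 -> 158
  -- iteration 5/6 --
  LT 272: heading 158 -> 70
  LT 105: heading 70 -> 175
  LT 270: heading 175 -> 85
  -- iteration 6/6 --
  LT 272: heading 85 -> 357
  LT 105: heading 357 -> 102
  LT 270: heading 102 -> 12
]
RT 90: heading 12 -> 282
FD 15: (0,13) -> (3.119,-1.672) [heading=282, draw]
Final: pos=(3.119,-1.672), heading=282, 2 segment(s) drawn
Waypoints (3 total):
(0, 0)
(0, 13)
(3.119, -1.672)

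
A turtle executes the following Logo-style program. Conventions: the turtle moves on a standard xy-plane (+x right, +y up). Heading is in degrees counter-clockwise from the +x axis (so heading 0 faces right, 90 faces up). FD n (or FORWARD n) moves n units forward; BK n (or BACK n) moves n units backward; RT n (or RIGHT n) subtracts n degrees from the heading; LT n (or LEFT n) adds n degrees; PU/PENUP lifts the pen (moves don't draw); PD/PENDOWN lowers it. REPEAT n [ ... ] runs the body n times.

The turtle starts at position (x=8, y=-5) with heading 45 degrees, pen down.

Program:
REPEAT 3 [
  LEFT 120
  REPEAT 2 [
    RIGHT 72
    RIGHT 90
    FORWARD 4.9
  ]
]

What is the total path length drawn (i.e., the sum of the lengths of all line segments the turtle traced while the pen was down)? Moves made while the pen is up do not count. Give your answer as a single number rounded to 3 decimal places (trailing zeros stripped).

Executing turtle program step by step:
Start: pos=(8,-5), heading=45, pen down
REPEAT 3 [
  -- iteration 1/3 --
  LT 120: heading 45 -> 165
  REPEAT 2 [
    -- iteration 1/2 --
    RT 72: heading 165 -> 93
    RT 90: heading 93 -> 3
    FD 4.9: (8,-5) -> (12.893,-4.744) [heading=3, draw]
    -- iteration 2/2 --
    RT 72: heading 3 -> 291
    RT 90: heading 291 -> 201
    FD 4.9: (12.893,-4.744) -> (8.319,-6.5) [heading=201, draw]
  ]
  -- iteration 2/3 --
  LT 120: heading 201 -> 321
  REPEAT 2 [
    -- iteration 1/2 --
    RT 72: heading 321 -> 249
    RT 90: heading 249 -> 159
    FD 4.9: (8.319,-6.5) -> (3.744,-4.744) [heading=159, draw]
    -- iteration 2/2 --
    RT 72: heading 159 -> 87
    RT 90: heading 87 -> 357
    FD 4.9: (3.744,-4.744) -> (8.637,-5) [heading=357, draw]
  ]
  -- iteration 3/3 --
  LT 120: heading 357 -> 117
  REPEAT 2 [
    -- iteration 1/2 --
    RT 72: heading 117 -> 45
    RT 90: heading 45 -> 315
    FD 4.9: (8.637,-5) -> (12.102,-8.465) [heading=315, draw]
    -- iteration 2/2 --
    RT 72: heading 315 -> 243
    RT 90: heading 243 -> 153
    FD 4.9: (12.102,-8.465) -> (7.736,-6.24) [heading=153, draw]
  ]
]
Final: pos=(7.736,-6.24), heading=153, 6 segment(s) drawn

Segment lengths:
  seg 1: (8,-5) -> (12.893,-4.744), length = 4.9
  seg 2: (12.893,-4.744) -> (8.319,-6.5), length = 4.9
  seg 3: (8.319,-6.5) -> (3.744,-4.744), length = 4.9
  seg 4: (3.744,-4.744) -> (8.637,-5), length = 4.9
  seg 5: (8.637,-5) -> (12.102,-8.465), length = 4.9
  seg 6: (12.102,-8.465) -> (7.736,-6.24), length = 4.9
Total = 29.4

Answer: 29.4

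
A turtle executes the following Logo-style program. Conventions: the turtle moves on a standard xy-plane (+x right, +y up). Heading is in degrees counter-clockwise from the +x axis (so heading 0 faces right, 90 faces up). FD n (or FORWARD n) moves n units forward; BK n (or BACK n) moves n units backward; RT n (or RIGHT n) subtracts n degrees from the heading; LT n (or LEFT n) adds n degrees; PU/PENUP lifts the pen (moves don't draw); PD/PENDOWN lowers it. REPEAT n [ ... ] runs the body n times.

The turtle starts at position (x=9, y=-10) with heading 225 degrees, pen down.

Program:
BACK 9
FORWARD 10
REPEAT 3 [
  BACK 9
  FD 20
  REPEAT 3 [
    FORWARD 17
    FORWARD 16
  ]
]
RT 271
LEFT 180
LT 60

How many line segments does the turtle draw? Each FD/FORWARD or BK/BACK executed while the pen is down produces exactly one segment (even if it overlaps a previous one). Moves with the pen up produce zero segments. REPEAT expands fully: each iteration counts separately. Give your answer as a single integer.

Answer: 26

Derivation:
Executing turtle program step by step:
Start: pos=(9,-10), heading=225, pen down
BK 9: (9,-10) -> (15.364,-3.636) [heading=225, draw]
FD 10: (15.364,-3.636) -> (8.293,-10.707) [heading=225, draw]
REPEAT 3 [
  -- iteration 1/3 --
  BK 9: (8.293,-10.707) -> (14.657,-4.343) [heading=225, draw]
  FD 20: (14.657,-4.343) -> (0.515,-18.485) [heading=225, draw]
  REPEAT 3 [
    -- iteration 1/3 --
    FD 17: (0.515,-18.485) -> (-11.506,-30.506) [heading=225, draw]
    FD 16: (-11.506,-30.506) -> (-22.82,-41.82) [heading=225, draw]
    -- iteration 2/3 --
    FD 17: (-22.82,-41.82) -> (-34.841,-53.841) [heading=225, draw]
    FD 16: (-34.841,-53.841) -> (-46.154,-65.154) [heading=225, draw]
    -- iteration 3/3 --
    FD 17: (-46.154,-65.154) -> (-58.175,-77.175) [heading=225, draw]
    FD 16: (-58.175,-77.175) -> (-69.489,-88.489) [heading=225, draw]
  ]
  -- iteration 2/3 --
  BK 9: (-69.489,-88.489) -> (-63.125,-82.125) [heading=225, draw]
  FD 20: (-63.125,-82.125) -> (-77.267,-96.267) [heading=225, draw]
  REPEAT 3 [
    -- iteration 1/3 --
    FD 17: (-77.267,-96.267) -> (-89.288,-108.288) [heading=225, draw]
    FD 16: (-89.288,-108.288) -> (-100.602,-119.602) [heading=225, draw]
    -- iteration 2/3 --
    FD 17: (-100.602,-119.602) -> (-112.622,-131.622) [heading=225, draw]
    FD 16: (-112.622,-131.622) -> (-123.936,-142.936) [heading=225, draw]
    -- iteration 3/3 --
    FD 17: (-123.936,-142.936) -> (-135.957,-154.957) [heading=225, draw]
    FD 16: (-135.957,-154.957) -> (-147.271,-166.271) [heading=225, draw]
  ]
  -- iteration 3/3 --
  BK 9: (-147.271,-166.271) -> (-140.907,-159.907) [heading=225, draw]
  FD 20: (-140.907,-159.907) -> (-155.049,-174.049) [heading=225, draw]
  REPEAT 3 [
    -- iteration 1/3 --
    FD 17: (-155.049,-174.049) -> (-167.07,-186.07) [heading=225, draw]
    FD 16: (-167.07,-186.07) -> (-178.383,-197.383) [heading=225, draw]
    -- iteration 2/3 --
    FD 17: (-178.383,-197.383) -> (-190.404,-209.404) [heading=225, draw]
    FD 16: (-190.404,-209.404) -> (-201.718,-220.718) [heading=225, draw]
    -- iteration 3/3 --
    FD 17: (-201.718,-220.718) -> (-213.739,-232.739) [heading=225, draw]
    FD 16: (-213.739,-232.739) -> (-225.052,-244.052) [heading=225, draw]
  ]
]
RT 271: heading 225 -> 314
LT 180: heading 314 -> 134
LT 60: heading 134 -> 194
Final: pos=(-225.052,-244.052), heading=194, 26 segment(s) drawn
Segments drawn: 26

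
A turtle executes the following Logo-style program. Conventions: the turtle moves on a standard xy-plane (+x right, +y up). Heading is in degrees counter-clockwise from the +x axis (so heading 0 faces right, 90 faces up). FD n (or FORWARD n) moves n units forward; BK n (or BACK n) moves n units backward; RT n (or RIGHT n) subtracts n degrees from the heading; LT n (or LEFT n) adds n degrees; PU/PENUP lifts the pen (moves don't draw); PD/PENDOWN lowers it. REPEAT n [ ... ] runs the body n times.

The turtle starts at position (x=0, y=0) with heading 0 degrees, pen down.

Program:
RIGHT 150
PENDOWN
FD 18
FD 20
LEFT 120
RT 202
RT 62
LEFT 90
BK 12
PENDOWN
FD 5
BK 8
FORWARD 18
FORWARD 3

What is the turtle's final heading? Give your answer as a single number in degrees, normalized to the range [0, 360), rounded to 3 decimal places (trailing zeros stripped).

Answer: 156

Derivation:
Executing turtle program step by step:
Start: pos=(0,0), heading=0, pen down
RT 150: heading 0 -> 210
PD: pen down
FD 18: (0,0) -> (-15.588,-9) [heading=210, draw]
FD 20: (-15.588,-9) -> (-32.909,-19) [heading=210, draw]
LT 120: heading 210 -> 330
RT 202: heading 330 -> 128
RT 62: heading 128 -> 66
LT 90: heading 66 -> 156
BK 12: (-32.909,-19) -> (-21.946,-23.881) [heading=156, draw]
PD: pen down
FD 5: (-21.946,-23.881) -> (-26.514,-21.847) [heading=156, draw]
BK 8: (-26.514,-21.847) -> (-19.206,-25.101) [heading=156, draw]
FD 18: (-19.206,-25.101) -> (-35.65,-17.78) [heading=156, draw]
FD 3: (-35.65,-17.78) -> (-38.39,-16.56) [heading=156, draw]
Final: pos=(-38.39,-16.56), heading=156, 7 segment(s) drawn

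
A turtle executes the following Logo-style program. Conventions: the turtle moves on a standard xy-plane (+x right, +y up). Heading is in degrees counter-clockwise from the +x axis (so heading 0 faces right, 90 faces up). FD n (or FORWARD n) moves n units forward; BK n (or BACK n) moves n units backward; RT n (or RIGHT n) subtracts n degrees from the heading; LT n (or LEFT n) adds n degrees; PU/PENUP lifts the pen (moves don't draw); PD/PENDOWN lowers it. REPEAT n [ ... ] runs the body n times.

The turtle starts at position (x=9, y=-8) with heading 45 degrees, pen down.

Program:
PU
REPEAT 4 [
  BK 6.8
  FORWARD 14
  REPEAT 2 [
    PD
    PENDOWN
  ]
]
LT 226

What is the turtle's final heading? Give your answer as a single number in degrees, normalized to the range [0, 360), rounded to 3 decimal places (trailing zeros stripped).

Answer: 271

Derivation:
Executing turtle program step by step:
Start: pos=(9,-8), heading=45, pen down
PU: pen up
REPEAT 4 [
  -- iteration 1/4 --
  BK 6.8: (9,-8) -> (4.192,-12.808) [heading=45, move]
  FD 14: (4.192,-12.808) -> (14.091,-2.909) [heading=45, move]
  REPEAT 2 [
    -- iteration 1/2 --
    PD: pen down
    PD: pen down
    -- iteration 2/2 --
    PD: pen down
    PD: pen down
  ]
  -- iteration 2/4 --
  BK 6.8: (14.091,-2.909) -> (9.283,-7.717) [heading=45, draw]
  FD 14: (9.283,-7.717) -> (19.182,2.182) [heading=45, draw]
  REPEAT 2 [
    -- iteration 1/2 --
    PD: pen down
    PD: pen down
    -- iteration 2/2 --
    PD: pen down
    PD: pen down
  ]
  -- iteration 3/4 --
  BK 6.8: (19.182,2.182) -> (14.374,-2.626) [heading=45, draw]
  FD 14: (14.374,-2.626) -> (24.274,7.274) [heading=45, draw]
  REPEAT 2 [
    -- iteration 1/2 --
    PD: pen down
    PD: pen down
    -- iteration 2/2 --
    PD: pen down
    PD: pen down
  ]
  -- iteration 4/4 --
  BK 6.8: (24.274,7.274) -> (19.465,2.465) [heading=45, draw]
  FD 14: (19.465,2.465) -> (29.365,12.365) [heading=45, draw]
  REPEAT 2 [
    -- iteration 1/2 --
    PD: pen down
    PD: pen down
    -- iteration 2/2 --
    PD: pen down
    PD: pen down
  ]
]
LT 226: heading 45 -> 271
Final: pos=(29.365,12.365), heading=271, 6 segment(s) drawn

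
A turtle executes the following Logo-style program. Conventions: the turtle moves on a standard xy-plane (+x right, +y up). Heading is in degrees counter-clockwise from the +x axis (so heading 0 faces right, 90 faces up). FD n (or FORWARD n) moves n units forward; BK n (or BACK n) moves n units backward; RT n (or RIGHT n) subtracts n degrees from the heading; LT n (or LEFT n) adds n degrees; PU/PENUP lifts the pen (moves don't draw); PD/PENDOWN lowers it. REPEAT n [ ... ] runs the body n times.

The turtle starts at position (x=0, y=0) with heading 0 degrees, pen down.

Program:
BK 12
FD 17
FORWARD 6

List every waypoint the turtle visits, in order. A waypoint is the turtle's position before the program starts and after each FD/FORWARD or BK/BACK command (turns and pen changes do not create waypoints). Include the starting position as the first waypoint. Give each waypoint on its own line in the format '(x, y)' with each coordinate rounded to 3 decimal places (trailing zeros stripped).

Answer: (0, 0)
(-12, 0)
(5, 0)
(11, 0)

Derivation:
Executing turtle program step by step:
Start: pos=(0,0), heading=0, pen down
BK 12: (0,0) -> (-12,0) [heading=0, draw]
FD 17: (-12,0) -> (5,0) [heading=0, draw]
FD 6: (5,0) -> (11,0) [heading=0, draw]
Final: pos=(11,0), heading=0, 3 segment(s) drawn
Waypoints (4 total):
(0, 0)
(-12, 0)
(5, 0)
(11, 0)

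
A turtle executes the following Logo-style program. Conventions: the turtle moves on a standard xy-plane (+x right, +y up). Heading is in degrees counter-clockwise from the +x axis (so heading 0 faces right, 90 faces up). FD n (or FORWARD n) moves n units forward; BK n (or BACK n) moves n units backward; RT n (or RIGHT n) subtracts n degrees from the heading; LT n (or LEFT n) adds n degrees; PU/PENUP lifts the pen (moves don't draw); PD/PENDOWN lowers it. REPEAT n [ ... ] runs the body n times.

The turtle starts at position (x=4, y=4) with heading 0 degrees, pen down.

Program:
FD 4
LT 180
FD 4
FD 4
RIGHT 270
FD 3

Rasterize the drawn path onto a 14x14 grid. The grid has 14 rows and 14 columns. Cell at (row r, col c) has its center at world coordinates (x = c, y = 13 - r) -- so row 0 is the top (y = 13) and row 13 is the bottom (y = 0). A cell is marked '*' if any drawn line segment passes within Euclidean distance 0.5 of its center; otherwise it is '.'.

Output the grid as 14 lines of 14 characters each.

Segment 0: (4,4) -> (8,4)
Segment 1: (8,4) -> (4,4)
Segment 2: (4,4) -> (0,4)
Segment 3: (0,4) -> (0,1)

Answer: ..............
..............
..............
..............
..............
..............
..............
..............
..............
*********.....
*.............
*.............
*.............
..............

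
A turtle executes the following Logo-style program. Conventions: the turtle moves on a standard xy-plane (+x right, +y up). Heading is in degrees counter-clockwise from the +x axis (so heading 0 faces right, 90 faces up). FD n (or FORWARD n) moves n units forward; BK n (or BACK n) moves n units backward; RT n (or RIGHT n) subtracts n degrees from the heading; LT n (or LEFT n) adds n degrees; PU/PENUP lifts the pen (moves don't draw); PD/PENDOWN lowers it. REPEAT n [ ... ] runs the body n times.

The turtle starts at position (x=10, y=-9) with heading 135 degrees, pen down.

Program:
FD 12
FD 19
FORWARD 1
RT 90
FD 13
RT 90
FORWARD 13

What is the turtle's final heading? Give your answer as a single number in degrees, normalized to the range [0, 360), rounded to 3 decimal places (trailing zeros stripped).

Answer: 315

Derivation:
Executing turtle program step by step:
Start: pos=(10,-9), heading=135, pen down
FD 12: (10,-9) -> (1.515,-0.515) [heading=135, draw]
FD 19: (1.515,-0.515) -> (-11.92,12.92) [heading=135, draw]
FD 1: (-11.92,12.92) -> (-12.627,13.627) [heading=135, draw]
RT 90: heading 135 -> 45
FD 13: (-12.627,13.627) -> (-3.435,22.82) [heading=45, draw]
RT 90: heading 45 -> 315
FD 13: (-3.435,22.82) -> (5.757,13.627) [heading=315, draw]
Final: pos=(5.757,13.627), heading=315, 5 segment(s) drawn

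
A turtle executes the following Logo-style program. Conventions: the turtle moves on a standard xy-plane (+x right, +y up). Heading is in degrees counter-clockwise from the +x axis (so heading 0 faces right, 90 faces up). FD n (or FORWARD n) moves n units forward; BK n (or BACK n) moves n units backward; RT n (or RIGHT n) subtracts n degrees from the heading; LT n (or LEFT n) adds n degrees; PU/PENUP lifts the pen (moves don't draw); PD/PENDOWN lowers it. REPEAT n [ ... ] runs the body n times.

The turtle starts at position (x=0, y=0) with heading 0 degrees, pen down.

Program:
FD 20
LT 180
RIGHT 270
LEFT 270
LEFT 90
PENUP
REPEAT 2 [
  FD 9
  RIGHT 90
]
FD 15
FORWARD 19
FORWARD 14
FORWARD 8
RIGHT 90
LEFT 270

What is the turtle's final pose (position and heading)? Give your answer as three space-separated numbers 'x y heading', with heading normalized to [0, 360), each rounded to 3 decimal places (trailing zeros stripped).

Answer: 11 47 270

Derivation:
Executing turtle program step by step:
Start: pos=(0,0), heading=0, pen down
FD 20: (0,0) -> (20,0) [heading=0, draw]
LT 180: heading 0 -> 180
RT 270: heading 180 -> 270
LT 270: heading 270 -> 180
LT 90: heading 180 -> 270
PU: pen up
REPEAT 2 [
  -- iteration 1/2 --
  FD 9: (20,0) -> (20,-9) [heading=270, move]
  RT 90: heading 270 -> 180
  -- iteration 2/2 --
  FD 9: (20,-9) -> (11,-9) [heading=180, move]
  RT 90: heading 180 -> 90
]
FD 15: (11,-9) -> (11,6) [heading=90, move]
FD 19: (11,6) -> (11,25) [heading=90, move]
FD 14: (11,25) -> (11,39) [heading=90, move]
FD 8: (11,39) -> (11,47) [heading=90, move]
RT 90: heading 90 -> 0
LT 270: heading 0 -> 270
Final: pos=(11,47), heading=270, 1 segment(s) drawn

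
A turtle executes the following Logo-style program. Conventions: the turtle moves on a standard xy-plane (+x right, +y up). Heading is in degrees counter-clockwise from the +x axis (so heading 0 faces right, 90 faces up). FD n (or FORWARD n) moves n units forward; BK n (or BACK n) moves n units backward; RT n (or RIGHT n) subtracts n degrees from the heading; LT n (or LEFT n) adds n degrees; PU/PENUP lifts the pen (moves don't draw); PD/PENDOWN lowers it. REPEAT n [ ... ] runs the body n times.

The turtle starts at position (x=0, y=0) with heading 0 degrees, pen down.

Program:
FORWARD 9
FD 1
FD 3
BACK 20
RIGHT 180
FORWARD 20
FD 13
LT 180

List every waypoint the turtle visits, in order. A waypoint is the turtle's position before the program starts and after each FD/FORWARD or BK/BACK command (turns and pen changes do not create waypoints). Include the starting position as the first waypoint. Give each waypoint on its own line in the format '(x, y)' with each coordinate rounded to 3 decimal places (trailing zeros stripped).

Answer: (0, 0)
(9, 0)
(10, 0)
(13, 0)
(-7, 0)
(-27, 0)
(-40, 0)

Derivation:
Executing turtle program step by step:
Start: pos=(0,0), heading=0, pen down
FD 9: (0,0) -> (9,0) [heading=0, draw]
FD 1: (9,0) -> (10,0) [heading=0, draw]
FD 3: (10,0) -> (13,0) [heading=0, draw]
BK 20: (13,0) -> (-7,0) [heading=0, draw]
RT 180: heading 0 -> 180
FD 20: (-7,0) -> (-27,0) [heading=180, draw]
FD 13: (-27,0) -> (-40,0) [heading=180, draw]
LT 180: heading 180 -> 0
Final: pos=(-40,0), heading=0, 6 segment(s) drawn
Waypoints (7 total):
(0, 0)
(9, 0)
(10, 0)
(13, 0)
(-7, 0)
(-27, 0)
(-40, 0)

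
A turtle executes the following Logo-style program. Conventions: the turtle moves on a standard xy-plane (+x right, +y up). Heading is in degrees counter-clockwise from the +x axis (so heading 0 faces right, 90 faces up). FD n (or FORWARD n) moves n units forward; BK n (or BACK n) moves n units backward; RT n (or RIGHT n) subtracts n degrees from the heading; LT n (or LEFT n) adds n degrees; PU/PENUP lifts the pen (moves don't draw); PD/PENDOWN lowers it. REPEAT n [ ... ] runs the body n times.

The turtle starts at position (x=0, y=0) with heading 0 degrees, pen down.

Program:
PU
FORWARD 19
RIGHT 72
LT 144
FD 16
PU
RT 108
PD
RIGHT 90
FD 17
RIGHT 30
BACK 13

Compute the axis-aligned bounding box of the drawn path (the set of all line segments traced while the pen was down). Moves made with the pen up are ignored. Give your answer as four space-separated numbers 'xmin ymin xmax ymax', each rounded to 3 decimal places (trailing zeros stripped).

Executing turtle program step by step:
Start: pos=(0,0), heading=0, pen down
PU: pen up
FD 19: (0,0) -> (19,0) [heading=0, move]
RT 72: heading 0 -> 288
LT 144: heading 288 -> 72
FD 16: (19,0) -> (23.944,15.217) [heading=72, move]
PU: pen up
RT 108: heading 72 -> 324
PD: pen down
RT 90: heading 324 -> 234
FD 17: (23.944,15.217) -> (13.952,1.464) [heading=234, draw]
RT 30: heading 234 -> 204
BK 13: (13.952,1.464) -> (25.828,6.751) [heading=204, draw]
Final: pos=(25.828,6.751), heading=204, 2 segment(s) drawn

Segment endpoints: x in {13.952, 23.944, 25.828}, y in {1.464, 6.751, 15.217}
xmin=13.952, ymin=1.464, xmax=25.828, ymax=15.217

Answer: 13.952 1.464 25.828 15.217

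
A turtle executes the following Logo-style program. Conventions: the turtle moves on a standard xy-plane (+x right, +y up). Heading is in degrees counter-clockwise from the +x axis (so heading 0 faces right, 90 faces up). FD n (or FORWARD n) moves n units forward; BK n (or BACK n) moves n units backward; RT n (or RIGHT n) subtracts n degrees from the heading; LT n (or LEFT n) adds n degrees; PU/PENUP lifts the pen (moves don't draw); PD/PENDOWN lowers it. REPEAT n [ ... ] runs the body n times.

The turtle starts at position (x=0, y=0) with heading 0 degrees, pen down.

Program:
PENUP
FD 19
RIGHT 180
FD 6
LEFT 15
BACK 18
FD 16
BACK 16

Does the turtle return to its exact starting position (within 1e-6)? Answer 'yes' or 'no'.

Executing turtle program step by step:
Start: pos=(0,0), heading=0, pen down
PU: pen up
FD 19: (0,0) -> (19,0) [heading=0, move]
RT 180: heading 0 -> 180
FD 6: (19,0) -> (13,0) [heading=180, move]
LT 15: heading 180 -> 195
BK 18: (13,0) -> (30.387,4.659) [heading=195, move]
FD 16: (30.387,4.659) -> (14.932,0.518) [heading=195, move]
BK 16: (14.932,0.518) -> (30.387,4.659) [heading=195, move]
Final: pos=(30.387,4.659), heading=195, 0 segment(s) drawn

Start position: (0, 0)
Final position: (30.387, 4.659)
Distance = 30.742; >= 1e-6 -> NOT closed

Answer: no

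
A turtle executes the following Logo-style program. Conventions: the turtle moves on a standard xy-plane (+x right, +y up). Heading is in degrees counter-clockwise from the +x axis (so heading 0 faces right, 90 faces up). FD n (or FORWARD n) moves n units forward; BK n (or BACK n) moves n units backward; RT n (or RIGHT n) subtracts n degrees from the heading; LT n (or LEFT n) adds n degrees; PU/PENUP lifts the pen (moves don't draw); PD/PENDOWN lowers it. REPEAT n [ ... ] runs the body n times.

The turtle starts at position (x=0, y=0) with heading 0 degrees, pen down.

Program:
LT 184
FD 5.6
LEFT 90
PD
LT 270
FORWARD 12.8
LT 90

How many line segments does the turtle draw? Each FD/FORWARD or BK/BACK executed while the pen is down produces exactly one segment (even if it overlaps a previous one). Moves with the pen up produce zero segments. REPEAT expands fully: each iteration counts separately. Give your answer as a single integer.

Answer: 2

Derivation:
Executing turtle program step by step:
Start: pos=(0,0), heading=0, pen down
LT 184: heading 0 -> 184
FD 5.6: (0,0) -> (-5.586,-0.391) [heading=184, draw]
LT 90: heading 184 -> 274
PD: pen down
LT 270: heading 274 -> 184
FD 12.8: (-5.586,-0.391) -> (-18.355,-1.284) [heading=184, draw]
LT 90: heading 184 -> 274
Final: pos=(-18.355,-1.284), heading=274, 2 segment(s) drawn
Segments drawn: 2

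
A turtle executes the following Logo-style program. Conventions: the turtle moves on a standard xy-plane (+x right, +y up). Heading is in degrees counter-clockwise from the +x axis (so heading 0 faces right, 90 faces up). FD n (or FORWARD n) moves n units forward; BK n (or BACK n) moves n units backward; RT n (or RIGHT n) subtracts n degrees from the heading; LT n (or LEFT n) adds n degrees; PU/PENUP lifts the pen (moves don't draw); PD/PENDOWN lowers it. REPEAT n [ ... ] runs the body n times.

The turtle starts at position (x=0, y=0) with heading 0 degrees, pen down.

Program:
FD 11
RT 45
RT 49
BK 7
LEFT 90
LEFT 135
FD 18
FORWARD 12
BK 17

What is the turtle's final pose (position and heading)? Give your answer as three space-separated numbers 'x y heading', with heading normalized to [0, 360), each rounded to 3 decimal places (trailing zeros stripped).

Executing turtle program step by step:
Start: pos=(0,0), heading=0, pen down
FD 11: (0,0) -> (11,0) [heading=0, draw]
RT 45: heading 0 -> 315
RT 49: heading 315 -> 266
BK 7: (11,0) -> (11.488,6.983) [heading=266, draw]
LT 90: heading 266 -> 356
LT 135: heading 356 -> 131
FD 18: (11.488,6.983) -> (-0.321,20.568) [heading=131, draw]
FD 12: (-0.321,20.568) -> (-8.193,29.624) [heading=131, draw]
BK 17: (-8.193,29.624) -> (2.96,16.794) [heading=131, draw]
Final: pos=(2.96,16.794), heading=131, 5 segment(s) drawn

Answer: 2.96 16.794 131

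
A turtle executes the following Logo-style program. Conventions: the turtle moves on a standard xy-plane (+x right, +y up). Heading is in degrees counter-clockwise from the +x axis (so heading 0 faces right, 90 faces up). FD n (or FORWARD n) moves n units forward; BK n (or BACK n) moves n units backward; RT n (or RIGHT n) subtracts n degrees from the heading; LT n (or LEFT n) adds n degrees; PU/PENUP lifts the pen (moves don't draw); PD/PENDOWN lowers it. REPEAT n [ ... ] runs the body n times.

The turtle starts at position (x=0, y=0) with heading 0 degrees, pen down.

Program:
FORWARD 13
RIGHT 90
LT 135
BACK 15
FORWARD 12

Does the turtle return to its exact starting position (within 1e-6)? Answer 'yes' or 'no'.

Answer: no

Derivation:
Executing turtle program step by step:
Start: pos=(0,0), heading=0, pen down
FD 13: (0,0) -> (13,0) [heading=0, draw]
RT 90: heading 0 -> 270
LT 135: heading 270 -> 45
BK 15: (13,0) -> (2.393,-10.607) [heading=45, draw]
FD 12: (2.393,-10.607) -> (10.879,-2.121) [heading=45, draw]
Final: pos=(10.879,-2.121), heading=45, 3 segment(s) drawn

Start position: (0, 0)
Final position: (10.879, -2.121)
Distance = 11.084; >= 1e-6 -> NOT closed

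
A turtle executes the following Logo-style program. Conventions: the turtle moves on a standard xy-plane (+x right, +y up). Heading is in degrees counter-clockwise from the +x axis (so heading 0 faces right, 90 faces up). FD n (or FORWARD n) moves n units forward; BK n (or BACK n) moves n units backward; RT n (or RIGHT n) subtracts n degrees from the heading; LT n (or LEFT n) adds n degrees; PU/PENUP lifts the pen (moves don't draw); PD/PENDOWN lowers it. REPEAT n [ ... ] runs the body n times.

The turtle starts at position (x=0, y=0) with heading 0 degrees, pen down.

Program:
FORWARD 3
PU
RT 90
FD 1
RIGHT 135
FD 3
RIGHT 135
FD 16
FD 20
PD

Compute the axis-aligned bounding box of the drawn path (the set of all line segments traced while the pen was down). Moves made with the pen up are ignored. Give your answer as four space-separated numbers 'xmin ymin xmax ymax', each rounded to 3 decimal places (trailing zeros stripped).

Executing turtle program step by step:
Start: pos=(0,0), heading=0, pen down
FD 3: (0,0) -> (3,0) [heading=0, draw]
PU: pen up
RT 90: heading 0 -> 270
FD 1: (3,0) -> (3,-1) [heading=270, move]
RT 135: heading 270 -> 135
FD 3: (3,-1) -> (0.879,1.121) [heading=135, move]
RT 135: heading 135 -> 0
FD 16: (0.879,1.121) -> (16.879,1.121) [heading=0, move]
FD 20: (16.879,1.121) -> (36.879,1.121) [heading=0, move]
PD: pen down
Final: pos=(36.879,1.121), heading=0, 1 segment(s) drawn

Segment endpoints: x in {0, 3}, y in {0}
xmin=0, ymin=0, xmax=3, ymax=0

Answer: 0 0 3 0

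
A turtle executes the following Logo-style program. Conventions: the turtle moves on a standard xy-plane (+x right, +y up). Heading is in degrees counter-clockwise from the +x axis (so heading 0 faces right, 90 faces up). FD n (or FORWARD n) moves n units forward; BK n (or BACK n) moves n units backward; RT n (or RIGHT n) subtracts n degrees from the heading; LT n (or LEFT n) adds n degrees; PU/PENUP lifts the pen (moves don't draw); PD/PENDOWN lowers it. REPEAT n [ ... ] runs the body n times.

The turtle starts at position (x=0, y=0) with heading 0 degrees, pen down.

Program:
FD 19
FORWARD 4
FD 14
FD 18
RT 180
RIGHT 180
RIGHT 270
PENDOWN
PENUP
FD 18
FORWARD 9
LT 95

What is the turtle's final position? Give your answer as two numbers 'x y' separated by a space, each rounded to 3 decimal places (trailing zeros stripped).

Answer: 55 27

Derivation:
Executing turtle program step by step:
Start: pos=(0,0), heading=0, pen down
FD 19: (0,0) -> (19,0) [heading=0, draw]
FD 4: (19,0) -> (23,0) [heading=0, draw]
FD 14: (23,0) -> (37,0) [heading=0, draw]
FD 18: (37,0) -> (55,0) [heading=0, draw]
RT 180: heading 0 -> 180
RT 180: heading 180 -> 0
RT 270: heading 0 -> 90
PD: pen down
PU: pen up
FD 18: (55,0) -> (55,18) [heading=90, move]
FD 9: (55,18) -> (55,27) [heading=90, move]
LT 95: heading 90 -> 185
Final: pos=(55,27), heading=185, 4 segment(s) drawn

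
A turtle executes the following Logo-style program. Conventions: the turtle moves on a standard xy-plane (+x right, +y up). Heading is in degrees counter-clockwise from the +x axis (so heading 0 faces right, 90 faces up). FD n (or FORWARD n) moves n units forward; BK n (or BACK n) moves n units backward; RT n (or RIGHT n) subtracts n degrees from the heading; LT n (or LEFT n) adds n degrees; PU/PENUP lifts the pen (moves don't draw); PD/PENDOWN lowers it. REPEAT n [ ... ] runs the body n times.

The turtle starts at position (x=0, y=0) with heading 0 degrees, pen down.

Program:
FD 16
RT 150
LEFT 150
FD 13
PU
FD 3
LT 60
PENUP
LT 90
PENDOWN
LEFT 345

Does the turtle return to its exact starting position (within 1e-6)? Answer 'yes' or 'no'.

Answer: no

Derivation:
Executing turtle program step by step:
Start: pos=(0,0), heading=0, pen down
FD 16: (0,0) -> (16,0) [heading=0, draw]
RT 150: heading 0 -> 210
LT 150: heading 210 -> 0
FD 13: (16,0) -> (29,0) [heading=0, draw]
PU: pen up
FD 3: (29,0) -> (32,0) [heading=0, move]
LT 60: heading 0 -> 60
PU: pen up
LT 90: heading 60 -> 150
PD: pen down
LT 345: heading 150 -> 135
Final: pos=(32,0), heading=135, 2 segment(s) drawn

Start position: (0, 0)
Final position: (32, 0)
Distance = 32; >= 1e-6 -> NOT closed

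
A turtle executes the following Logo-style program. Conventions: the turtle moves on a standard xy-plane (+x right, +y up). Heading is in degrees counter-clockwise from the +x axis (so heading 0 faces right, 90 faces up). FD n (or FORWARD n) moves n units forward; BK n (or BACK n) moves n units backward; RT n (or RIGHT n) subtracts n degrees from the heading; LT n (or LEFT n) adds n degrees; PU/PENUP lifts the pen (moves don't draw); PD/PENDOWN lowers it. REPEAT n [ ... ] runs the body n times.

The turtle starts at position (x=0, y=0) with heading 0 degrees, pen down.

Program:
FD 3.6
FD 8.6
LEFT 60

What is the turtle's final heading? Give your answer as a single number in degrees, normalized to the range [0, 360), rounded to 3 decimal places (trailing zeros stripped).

Executing turtle program step by step:
Start: pos=(0,0), heading=0, pen down
FD 3.6: (0,0) -> (3.6,0) [heading=0, draw]
FD 8.6: (3.6,0) -> (12.2,0) [heading=0, draw]
LT 60: heading 0 -> 60
Final: pos=(12.2,0), heading=60, 2 segment(s) drawn

Answer: 60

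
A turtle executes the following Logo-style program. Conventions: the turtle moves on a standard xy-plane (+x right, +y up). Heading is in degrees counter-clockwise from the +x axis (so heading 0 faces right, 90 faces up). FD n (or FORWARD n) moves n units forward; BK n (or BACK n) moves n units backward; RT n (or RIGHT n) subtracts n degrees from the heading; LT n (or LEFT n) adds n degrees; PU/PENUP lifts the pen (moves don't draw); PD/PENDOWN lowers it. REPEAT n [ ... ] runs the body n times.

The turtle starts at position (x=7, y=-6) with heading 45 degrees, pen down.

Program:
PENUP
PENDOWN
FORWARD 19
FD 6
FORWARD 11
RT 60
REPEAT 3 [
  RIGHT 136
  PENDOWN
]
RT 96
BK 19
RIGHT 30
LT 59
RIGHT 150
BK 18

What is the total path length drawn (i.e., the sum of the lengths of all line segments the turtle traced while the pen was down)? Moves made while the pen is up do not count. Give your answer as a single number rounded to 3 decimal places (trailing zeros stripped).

Answer: 73

Derivation:
Executing turtle program step by step:
Start: pos=(7,-6), heading=45, pen down
PU: pen up
PD: pen down
FD 19: (7,-6) -> (20.435,7.435) [heading=45, draw]
FD 6: (20.435,7.435) -> (24.678,11.678) [heading=45, draw]
FD 11: (24.678,11.678) -> (32.456,19.456) [heading=45, draw]
RT 60: heading 45 -> 345
REPEAT 3 [
  -- iteration 1/3 --
  RT 136: heading 345 -> 209
  PD: pen down
  -- iteration 2/3 --
  RT 136: heading 209 -> 73
  PD: pen down
  -- iteration 3/3 --
  RT 136: heading 73 -> 297
  PD: pen down
]
RT 96: heading 297 -> 201
BK 19: (32.456,19.456) -> (50.194,26.265) [heading=201, draw]
RT 30: heading 201 -> 171
LT 59: heading 171 -> 230
RT 150: heading 230 -> 80
BK 18: (50.194,26.265) -> (47.068,8.538) [heading=80, draw]
Final: pos=(47.068,8.538), heading=80, 5 segment(s) drawn

Segment lengths:
  seg 1: (7,-6) -> (20.435,7.435), length = 19
  seg 2: (20.435,7.435) -> (24.678,11.678), length = 6
  seg 3: (24.678,11.678) -> (32.456,19.456), length = 11
  seg 4: (32.456,19.456) -> (50.194,26.265), length = 19
  seg 5: (50.194,26.265) -> (47.068,8.538), length = 18
Total = 73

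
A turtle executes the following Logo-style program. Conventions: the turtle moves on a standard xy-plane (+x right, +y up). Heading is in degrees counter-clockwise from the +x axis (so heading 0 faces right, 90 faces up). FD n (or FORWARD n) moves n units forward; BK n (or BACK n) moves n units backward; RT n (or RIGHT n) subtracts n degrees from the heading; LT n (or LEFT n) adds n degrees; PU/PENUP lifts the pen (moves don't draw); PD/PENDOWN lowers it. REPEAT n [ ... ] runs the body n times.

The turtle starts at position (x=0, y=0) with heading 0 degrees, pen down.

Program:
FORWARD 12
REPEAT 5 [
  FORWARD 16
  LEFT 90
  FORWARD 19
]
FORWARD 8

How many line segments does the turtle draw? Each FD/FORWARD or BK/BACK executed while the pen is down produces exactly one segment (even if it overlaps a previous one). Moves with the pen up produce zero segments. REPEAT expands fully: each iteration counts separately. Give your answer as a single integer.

Answer: 12

Derivation:
Executing turtle program step by step:
Start: pos=(0,0), heading=0, pen down
FD 12: (0,0) -> (12,0) [heading=0, draw]
REPEAT 5 [
  -- iteration 1/5 --
  FD 16: (12,0) -> (28,0) [heading=0, draw]
  LT 90: heading 0 -> 90
  FD 19: (28,0) -> (28,19) [heading=90, draw]
  -- iteration 2/5 --
  FD 16: (28,19) -> (28,35) [heading=90, draw]
  LT 90: heading 90 -> 180
  FD 19: (28,35) -> (9,35) [heading=180, draw]
  -- iteration 3/5 --
  FD 16: (9,35) -> (-7,35) [heading=180, draw]
  LT 90: heading 180 -> 270
  FD 19: (-7,35) -> (-7,16) [heading=270, draw]
  -- iteration 4/5 --
  FD 16: (-7,16) -> (-7,0) [heading=270, draw]
  LT 90: heading 270 -> 0
  FD 19: (-7,0) -> (12,0) [heading=0, draw]
  -- iteration 5/5 --
  FD 16: (12,0) -> (28,0) [heading=0, draw]
  LT 90: heading 0 -> 90
  FD 19: (28,0) -> (28,19) [heading=90, draw]
]
FD 8: (28,19) -> (28,27) [heading=90, draw]
Final: pos=(28,27), heading=90, 12 segment(s) drawn
Segments drawn: 12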